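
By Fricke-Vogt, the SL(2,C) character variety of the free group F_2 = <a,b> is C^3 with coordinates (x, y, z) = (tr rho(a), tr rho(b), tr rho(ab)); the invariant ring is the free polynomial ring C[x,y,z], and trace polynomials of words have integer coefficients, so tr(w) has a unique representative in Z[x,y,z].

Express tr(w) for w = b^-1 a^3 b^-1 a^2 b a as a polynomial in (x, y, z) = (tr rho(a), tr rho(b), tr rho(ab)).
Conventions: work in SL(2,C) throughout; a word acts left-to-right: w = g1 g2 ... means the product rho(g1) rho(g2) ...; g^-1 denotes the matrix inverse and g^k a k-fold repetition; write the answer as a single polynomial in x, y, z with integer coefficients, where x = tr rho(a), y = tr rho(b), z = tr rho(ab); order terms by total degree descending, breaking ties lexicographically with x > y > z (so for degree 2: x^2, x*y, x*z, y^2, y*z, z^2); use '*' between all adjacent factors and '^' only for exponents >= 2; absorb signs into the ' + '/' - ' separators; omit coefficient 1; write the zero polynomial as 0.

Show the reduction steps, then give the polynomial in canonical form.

reduce: trace(b a^2) = trace(a) * trace(b a) - trace(b) = x*z - y
trace(b a^3) = trace(a) * trace(b a^2) - trace(b a) = x^2*z - x*y - z
trace(a b a^3) = trace(a) * trace(b a^3) - trace(b a^2) = x^3*z - x^2*y - 2*x*z + y
reduce: trace(a b a^4) = trace(a) * trace(a b a^3) - trace(a b a^2) = x^4*z - x^3*y - 3*x^2*z + 2*x*y + z
trace(a^5 b a) = trace(a) * trace(a b a^4) - trace(a b a^3) = x^5*z - x^4*y - 4*x^3*z + 3*x^2*y + 3*x*z - y
reduce: trace(b a b a) = trace(b a) * trace(b a) - trace(1)   [split at repeated b] = z^2 - 2
trace(b a b) = trace(b) * trace(a b) - trace(a) = y*z - x
reduce: trace(b a b a^2) = trace(a) * trace(b a b a) - trace(b a b) = x*z^2 - y*z - x
trace(a^2 b a b a) = trace(a) * trace(b a b a^2) - trace(b a b a) = x^2*z^2 - x*y*z - x^2 - z^2 + 2
so trace(b a b a^4) = trace(a) * trace(a^2 b a b a) - trace(a^2 b a b) = x^3*z^2 - x^2*y*z - x^3 - 2*x*z^2 + y*z + 3*x
trace(a^5 b a b) = trace(a) * trace(b a b a^4) - trace(b a b a^3) = x^4*z^2 - x^3*y*z - x^4 - 3*x^2*z^2 + 2*x*y*z + 4*x^2 + z^2 - 2
trace(a^2 b a b^-1 a^3) = trace(a^5 b a) * trace(b) - trace(a^5 b a b) = x^5*y*z - x^4*y^2 - x^4*z^2 - 3*x^3*y*z + x^4 + 3*x^2*y^2 + 3*x^2*z^2 + x*y*z - 4*x^2 - y^2 - z^2 + 2
trace(a^2) = trace(a) * trace(a) - trace(1) = x^2 - 2
so trace(a^3) = trace(a) * trace(a^2) - trace(a) = x^3 - 3*x
trace(b a^3 b) = trace(b) * trace(a^3 b) - trace(a^3) = x^2*y*z - x^3 - x*y^2 - y*z + 3*x
reduce: trace(a b a^2 b a^2) = trace(a) * trace(b a^3 b a) - trace(b a^3 b) = x^3*z^2 - 2*x^2*y*z + x*y^2 - x*z^2 + y*z - x
reduce: trace(b a^2 b) = trace(b) * trace(a^2 b) - trace(a^2) = x*y*z - x^2 - y^2 + 2
reduce: trace(a b a^2 b a) = trace(a) * trace(b a^2 b a) - trace(b a^2 b) = x^2*z^2 - 2*x*y*z + y^2 - 2
reduce: trace(a^3 b a^2 b a) = trace(a) * trace(a b a^2 b a^2) - trace(a b a^2 b a) = x^4*z^2 - 2*x^3*y*z + x^2*y^2 - 2*x^2*z^2 + 3*x*y*z - x^2 - y^2 + 2
trace(b a b a b a) = trace(b a b a) * trace(b a) - trace(a b)   [split at repeated b] = z^3 - 3*z
trace(b a b a b) = trace(b) * trace(a b a b) - trace(a b a) = y*z^2 - x*z - y
trace(b a b a b a^2) = trace(a) * trace(b a b a b a) - trace(b a b a b) = x*z^3 - y*z^2 - 2*x*z + y
so trace(b a b a^3 b a) = trace(a) * trace(b a b a b a^2) - trace(b a b a b a) = x^2*z^3 - x*y*z^2 - 2*x^2*z - z^3 + x*y + 3*z
reduce: trace(b a b a^3 b) = trace(b) * trace(a b a^3 b) - trace(a b a^3) = x^2*y*z^2 - x^3*z - x*y^2*z - y*z^2 + 2*x*z + y
trace(a^3 b a^2 b a b) = trace(a) * trace(b a b a^3 b a) - trace(b a b a^3 b) = x^3*z^3 - 2*x^2*y*z^2 - x^3*z + x*y^2*z - x*z^3 + x^2*y + y*z^2 + x*z - y
trace(a^2 b a b^-1 a^3 b) = trace(a^3 b a^2 b a) * trace(b) - trace(a^3 b a^2 b a b) = x^4*y*z^2 - 2*x^3*y^2*z - x^3*z^3 + x^2*y^3 + x^3*z + 2*x*y^2*z + x*z^3 - 2*x^2*y - y^3 - y*z^2 - x*z + 3*y
trace(b^-1 a^3 b^-1 a^2 b a) = trace(a^2 b a b^-1 a^3) * trace(b) - trace(a^2 b a b^-1 a^3 b) = x^5*y^2*z - x^4*y^3 - 2*x^4*y*z^2 - x^3*y^2*z + x^3*z^3 + x^4*y + 2*x^2*y^3 + 3*x^2*y*z^2 - x^3*z - x*y^2*z - x*z^3 - 2*x^2*y + x*z - y

x^5*y^2*z - x^4*y^3 - 2*x^4*y*z^2 - x^3*y^2*z + x^3*z^3 + x^4*y + 2*x^2*y^3 + 3*x^2*y*z^2 - x^3*z - x*y^2*z - x*z^3 - 2*x^2*y + x*z - y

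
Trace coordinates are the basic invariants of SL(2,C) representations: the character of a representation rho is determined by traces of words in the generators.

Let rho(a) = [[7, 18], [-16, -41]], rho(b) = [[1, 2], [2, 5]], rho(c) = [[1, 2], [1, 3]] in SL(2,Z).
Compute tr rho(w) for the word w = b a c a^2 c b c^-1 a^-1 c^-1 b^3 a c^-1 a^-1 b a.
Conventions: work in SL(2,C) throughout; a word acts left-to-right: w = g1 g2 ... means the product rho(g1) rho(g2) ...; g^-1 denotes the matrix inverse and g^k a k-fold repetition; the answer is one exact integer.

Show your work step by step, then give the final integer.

rho(b) = [[1, 2], [2, 5]]
... * rho(a) = [[7, 18], [-16, -41]]  ->  [[-25, -64], [-66, -169]]
... * rho(c) = [[1, 2], [1, 3]]  ->  [[-89, -242], [-235, -639]]
... * rho(a) = [[7, 18], [-16, -41]]  ->  [[3249, 8320], [8579, 21969]]
... * rho(a) = [[7, 18], [-16, -41]]  ->  [[-110377, -282638], [-291451, -746307]]
... * rho(c) = [[1, 2], [1, 3]]  ->  [[-393015, -1068668], [-1037758, -2821823]]
... * rho(b) = [[1, 2], [2, 5]]  ->  [[-2530351, -6129370], [-6681404, -16184631]]
... * rho(c^-1) = [[3, -2], [-1, 1]]  ->  [[-1461683, -1068668], [-3859581, -2821823]]
... * rho(a^-1) = [[-41, -18], [16, 7]]  ->  [[42830315, 18829618], [113093653, 49719697]]
... * rho(c^-1) = [[3, -2], [-1, 1]]  ->  [[109661327, -66831012], [289561262, -176467609]]
... * rho(b) = [[1, 2], [2, 5]]  ->  [[-24000697, -114832406], [-63373956, -303215521]]
... * rho(b) = [[1, 2], [2, 5]]  ->  [[-253665509, -622163424], [-669804998, -1642825517]]
... * rho(b) = [[1, 2], [2, 5]]  ->  [[-1497992357, -3618148138], [-3955456032, -9553737581]]
... * rho(a) = [[7, 18], [-16, -41]]  ->  [[47404423709, 121380211232], [125171609072, 320505032245]]
... * rho(c^-1) = [[3, -2], [-1, 1]]  ->  [[20833059895, 26571363814], [55009794971, 70161814101]]
... * rho(a^-1) = [[-41, -18], [16, 7]]  ->  [[-429013634671, -188995531412], [-1132812568195, -499043610771]]
... * rho(b) = [[1, 2], [2, 5]]  ->  [[-807004697495, -1803004926402], [-2130899789737, -4760843190245]]
... * rho(a) = [[7, 18], [-16, -41]]  ->  [[23199045939967, 59397117427572], [61257192515761, 156838374584779]]
tr = 23199045939967 + 156838374584779 = 180037420524746

180037420524746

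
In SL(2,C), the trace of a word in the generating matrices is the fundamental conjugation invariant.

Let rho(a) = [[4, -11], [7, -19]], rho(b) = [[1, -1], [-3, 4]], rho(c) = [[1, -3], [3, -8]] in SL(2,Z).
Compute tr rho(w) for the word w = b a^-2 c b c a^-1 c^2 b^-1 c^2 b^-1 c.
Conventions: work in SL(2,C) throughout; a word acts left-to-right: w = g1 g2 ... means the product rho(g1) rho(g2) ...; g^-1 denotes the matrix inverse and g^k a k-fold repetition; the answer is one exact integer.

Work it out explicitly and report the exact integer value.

rho(b) = [[1, -1], [-3, 4]]
... * rho(a^-1) = [[-19, 11], [-7, 4]]  ->  [[-12, 7], [29, -17]]
... * rho(a^-1) = [[-19, 11], [-7, 4]]  ->  [[179, -104], [-432, 251]]
... * rho(c) = [[1, -3], [3, -8]]  ->  [[-133, 295], [321, -712]]
... * rho(b) = [[1, -1], [-3, 4]]  ->  [[-1018, 1313], [2457, -3169]]
... * rho(c) = [[1, -3], [3, -8]]  ->  [[2921, -7450], [-7050, 17981]]
... * rho(a^-1) = [[-19, 11], [-7, 4]]  ->  [[-3349, 2331], [8083, -5626]]
... * rho(c) = [[1, -3], [3, -8]]  ->  [[3644, -8601], [-8795, 20759]]
... * rho(c) = [[1, -3], [3, -8]]  ->  [[-22159, 57876], [53482, -139687]]
... * rho(b^-1) = [[4, 1], [3, 1]]  ->  [[84992, 35717], [-205133, -86205]]
... * rho(c) = [[1, -3], [3, -8]]  ->  [[192143, -540712], [-463748, 1305039]]
... * rho(c) = [[1, -3], [3, -8]]  ->  [[-1429993, 3749267], [3451369, -9049068]]
... * rho(b^-1) = [[4, 1], [3, 1]]  ->  [[5527829, 2319274], [-13341728, -5597699]]
... * rho(c) = [[1, -3], [3, -8]]  ->  [[12485651, -35137679], [-30134825, 84806776]]
tr = 12485651 + 84806776 = 97292427

97292427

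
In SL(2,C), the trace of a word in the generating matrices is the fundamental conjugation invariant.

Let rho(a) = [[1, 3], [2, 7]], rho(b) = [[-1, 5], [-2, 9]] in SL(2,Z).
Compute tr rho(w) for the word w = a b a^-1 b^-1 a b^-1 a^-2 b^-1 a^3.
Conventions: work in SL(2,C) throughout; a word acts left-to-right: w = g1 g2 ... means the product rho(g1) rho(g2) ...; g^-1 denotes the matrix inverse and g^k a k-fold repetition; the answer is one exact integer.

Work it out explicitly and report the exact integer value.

-195035134

rho(a) = [[1, 3], [2, 7]]
... * rho(b) = [[-1, 5], [-2, 9]]  ->  [[-7, 32], [-16, 73]]
... * rho(a^-1) = [[7, -3], [-2, 1]]  ->  [[-113, 53], [-258, 121]]
... * rho(b^-1) = [[9, -5], [2, -1]]  ->  [[-911, 512], [-2080, 1169]]
... * rho(a) = [[1, 3], [2, 7]]  ->  [[113, 851], [258, 1943]]
... * rho(b^-1) = [[9, -5], [2, -1]]  ->  [[2719, -1416], [6208, -3233]]
... * rho(a^-1) = [[7, -3], [-2, 1]]  ->  [[21865, -9573], [49922, -21857]]
... * rho(a^-1) = [[7, -3], [-2, 1]]  ->  [[172201, -75168], [393168, -171623]]
... * rho(b^-1) = [[9, -5], [2, -1]]  ->  [[1399473, -785837], [3195266, -1794217]]
... * rho(a) = [[1, 3], [2, 7]]  ->  [[-172201, -1302440], [-393168, -2973721]]
... * rho(a) = [[1, 3], [2, 7]]  ->  [[-2777081, -9633683], [-6340610, -21995551]]
... * rho(a) = [[1, 3], [2, 7]]  ->  [[-22044447, -75767024], [-50331712, -172990687]]
tr = -22044447 + -172990687 = -195035134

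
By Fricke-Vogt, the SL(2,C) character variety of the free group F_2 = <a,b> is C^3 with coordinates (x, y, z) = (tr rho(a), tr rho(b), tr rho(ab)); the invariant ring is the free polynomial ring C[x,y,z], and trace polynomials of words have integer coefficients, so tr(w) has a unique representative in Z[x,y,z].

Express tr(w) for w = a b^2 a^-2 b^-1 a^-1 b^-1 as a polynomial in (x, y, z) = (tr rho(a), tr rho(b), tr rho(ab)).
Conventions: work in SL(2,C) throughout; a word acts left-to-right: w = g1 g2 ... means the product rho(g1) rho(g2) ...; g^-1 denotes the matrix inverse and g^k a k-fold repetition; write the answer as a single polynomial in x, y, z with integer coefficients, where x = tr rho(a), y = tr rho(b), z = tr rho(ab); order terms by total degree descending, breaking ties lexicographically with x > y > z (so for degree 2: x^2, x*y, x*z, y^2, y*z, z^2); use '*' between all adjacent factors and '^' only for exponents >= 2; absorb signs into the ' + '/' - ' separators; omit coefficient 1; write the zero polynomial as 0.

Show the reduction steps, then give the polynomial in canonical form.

tr(b^2) = tr(b) * tr(b) - tr(1) = y^2 - 2
use: tr(b a b) = tr(b) * tr(a b) - tr(a) = y*z - x
apply: tr(b a b^2) = tr(b) * tr(b a b) - tr(b a) = y^2*z - x*y - z
use: tr(a b a b) = tr(b a) * tr(b a) - tr(1) = z^2 - 2
tr(a b a) = tr(a) * tr(b a) - tr(b) = x*z - y
tr(b a b^2 a) = tr(b) * tr(a b a b) - tr(a b a) = y*z^2 - x*z - y
use: tr(a b^2 a^-1 b) = tr(b a b^2) * tr(a) - tr(b a b^2 a) = x*y^2*z - x^2*y - y*z^2 + y
use: tr(a^-1 b^-1 a b^2) = tr(a b^2 a^-1) * tr(b) - tr(a b^2 a^-1 b) = -x*y^2*z + x^2*y + y^3 + y*z^2 - 3*y
tr(a b^2 a^-2 b^-1) = tr(a^-1 b^-1 a b^2) * tr(a) - tr(a^-1 b^-1 a b^2 a) = -x^2*y^2*z + x^3*y + x*y^3 + x*y*z^2 - 3*x*y - z
apply: tr(b^2 a^-1) = tr(b^2) * tr(a) - tr(b^2 a) = x*y^2 - y*z - x
tr(b^-1 a b^2 a^-2 b^-1) = tr(a b^2 a^-2 b^-1) * tr(b) - tr(a b^2 a^-2) = -x^2*y^3*z + x^3*y^2 + x*y^4 + x*y^2*z^2 - 4*x*y^2 + x
tr(a^2) = tr(a) * tr(a) - tr(1) = x^2 - 2
apply: tr(a^2 b^2) = tr(b) * tr(a^2 b) - tr(a^2) = x*y*z - x^2 - y^2 + 2
tr(b a^2 b^2) = tr(b) * tr(a^2 b^2) - tr(a^2 b) = x*y^2*z - x^2*y - y^3 - x*z + 3*y
apply: tr(a b a^2 b) = tr(a) * tr(b a b a) - tr(b a b) = x*z^2 - y*z - x
tr(a b a^2) = tr(a) * tr(a b a) - tr(a b) = x^2*z - x*y - z
apply: tr(b a^2 b^2 a) = tr(b) * tr(a b a^2 b) - tr(a b a^2) = x*y*z^2 - x^2*z - y^2*z + z
tr(a^-1 b a^2 b^2) = tr(b a^2 b^2) * tr(a) - tr(b a^2 b^2 a) = x^2*y^2*z - x^3*y - x*y^3 - x*y*z^2 + y^2*z + 3*x*y - z
tr(a b^2 a^-2 b a) = tr(a^-1 b a^2 b^2) * tr(a) - tr(a^-1 b a^2 b^2 a) = x^3*y^2*z - x^4*y - x^2*y^3 - x^2*y*z^2 + 4*x^2*y + y^3 - 3*y
use: tr(b a b a b^2) = tr(b) * tr(b a b a b) - tr(b a b a) = y^2*z^2 - x*y*z - y^2 - z^2 + 2
tr(a b a b a b) = tr(a b a b) * tr(a b) - tr(b a) = z^3 - 3*z
tr(b a b a b^2 a) = tr(b) * tr(a b a b a b) - tr(a b a b a) = y*z^3 - x*z^2 - 2*y*z + x
apply: tr(a^-1 b a b a b^2) = tr(b a b a b^2) * tr(a) - tr(b a b a b^2 a) = x*y^2*z^2 - x^2*y*z - y*z^3 - x*y^2 + 2*y*z + x
tr(a b^2 a^-2 b a b) = tr(a^-1 b a b a b^2) * tr(a) - tr(a^-1 b a b a b^2 a) = x^2*y^2*z^2 - x^3*y*z - x*y*z^3 - x^2*y^2 - y^2*z^2 + 3*x*y*z + x^2 + y^2 + z^2 - 2
apply: tr(a b^-1 a b^2 a^-2 b) = tr(a b^2 a^-2 b a) * tr(b) - tr(a b^2 a^-2 b a b) = x^3*y^3*z - x^4*y^2 - x^2*y^4 - 2*x^2*y^2*z^2 + x^3*y*z + x*y*z^3 + 5*x^2*y^2 + y^4 + y^2*z^2 - 3*x*y*z - x^2 - 4*y^2 - z^2 + 2
use: tr(b^-1 a b^2 a^-2 b^-1 a) = tr(a b^-1 a b^2 a^-2) * tr(b) - tr(a b^-1 a b^2 a^-2 b) = -x^3*y^3*z + x^4*y^2 + x^2*y^4 + 2*x^2*y^2*z^2 - x^3*y*z - x*y^3*z - x*y*z^3 - 4*x^2*y^2 + 3*x*y*z + x^2 + y^2 + z^2 - 2
tr(a b^2 a^-2 b^-1 a^-1 b^-1) = tr(b^-1 a b^2 a^-2 b^-1) * tr(a) - tr(b^-1 a b^2 a^-2 b^-1 a) = -x^2*y^2*z^2 + x^3*y*z + x*y^3*z + x*y*z^3 - 3*x*y*z - y^2 - z^2 + 2

-x^2*y^2*z^2 + x^3*y*z + x*y^3*z + x*y*z^3 - 3*x*y*z - y^2 - z^2 + 2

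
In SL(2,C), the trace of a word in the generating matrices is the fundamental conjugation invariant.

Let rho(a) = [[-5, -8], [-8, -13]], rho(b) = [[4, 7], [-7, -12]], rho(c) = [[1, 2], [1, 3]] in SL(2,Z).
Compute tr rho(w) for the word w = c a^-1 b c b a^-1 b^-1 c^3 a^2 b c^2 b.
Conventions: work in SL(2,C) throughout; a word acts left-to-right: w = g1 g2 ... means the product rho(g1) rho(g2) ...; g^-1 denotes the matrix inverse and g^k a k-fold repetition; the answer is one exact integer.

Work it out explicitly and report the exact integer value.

rho(c) = [[1, 2], [1, 3]]
... * rho(a^-1) = [[-13, 8], [8, -5]]  ->  [[3, -2], [11, -7]]
... * rho(b) = [[4, 7], [-7, -12]]  ->  [[26, 45], [93, 161]]
... * rho(c) = [[1, 2], [1, 3]]  ->  [[71, 187], [254, 669]]
... * rho(b) = [[4, 7], [-7, -12]]  ->  [[-1025, -1747], [-3667, -6250]]
... * rho(a^-1) = [[-13, 8], [8, -5]]  ->  [[-651, 535], [-2329, 1914]]
... * rho(b^-1) = [[-12, -7], [7, 4]]  ->  [[11557, 6697], [41346, 23959]]
... * rho(c) = [[1, 2], [1, 3]]  ->  [[18254, 43205], [65305, 154569]]
... * rho(c) = [[1, 2], [1, 3]]  ->  [[61459, 166123], [219874, 594317]]
... * rho(c) = [[1, 2], [1, 3]]  ->  [[227582, 621287], [814191, 2222699]]
... * rho(a) = [[-5, -8], [-8, -13]]  ->  [[-6108206, -9897387], [-21852547, -35408615]]
... * rho(a) = [[-5, -8], [-8, -13]]  ->  [[109720126, 177531679], [392531655, 635132371]]
... * rho(b) = [[4, 7], [-7, -12]]  ->  [[-803841249, -1362339266], [-2875799977, -4873866867]]
... * rho(c) = [[1, 2], [1, 3]]  ->  [[-2166180515, -5694700296], [-7749666844, -20373200555]]
... * rho(c) = [[1, 2], [1, 3]]  ->  [[-7860880811, -21416461918], [-28122867399, -76618935353]]
... * rho(b) = [[4, 7], [-7, -12]]  ->  [[118471710182, 201971377339], [423841077875, 722567152443]]
tr = 118471710182 + 722567152443 = 841038862625

841038862625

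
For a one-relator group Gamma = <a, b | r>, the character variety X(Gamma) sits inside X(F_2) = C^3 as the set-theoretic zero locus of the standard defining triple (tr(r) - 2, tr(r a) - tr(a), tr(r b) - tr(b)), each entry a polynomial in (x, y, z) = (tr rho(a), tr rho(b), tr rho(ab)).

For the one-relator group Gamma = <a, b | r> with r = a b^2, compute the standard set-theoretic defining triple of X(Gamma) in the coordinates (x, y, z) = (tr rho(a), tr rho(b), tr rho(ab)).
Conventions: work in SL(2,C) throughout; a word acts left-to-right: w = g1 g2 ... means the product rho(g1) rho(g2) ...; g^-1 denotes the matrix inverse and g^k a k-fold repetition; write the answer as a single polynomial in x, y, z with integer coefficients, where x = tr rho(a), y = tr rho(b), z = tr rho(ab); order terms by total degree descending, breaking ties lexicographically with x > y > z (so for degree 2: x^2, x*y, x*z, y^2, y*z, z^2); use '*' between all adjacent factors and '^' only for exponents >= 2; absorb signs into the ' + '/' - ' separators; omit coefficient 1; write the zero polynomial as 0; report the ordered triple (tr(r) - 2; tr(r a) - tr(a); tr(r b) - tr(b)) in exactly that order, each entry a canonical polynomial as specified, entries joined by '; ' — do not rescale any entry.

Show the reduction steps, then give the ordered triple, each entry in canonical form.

y*z - x - 2; x*y*z - x^2 - y^2 - x + 2; y^2*z - x*y - y - z

next, trace(a b^2) = trace(b) trace(a b) - trace(a)  (reduce the b square) = y*z - x
trace(b^2) = trace(b) trace(b) - trace(1) = y^2 - 2
and trace(a b^2 a) = trace(a) trace(b^2 a) - trace(b^2) = x*y*z - x^2 - y^2 + 2
and trace(a b^3) = trace(b) trace(b a b) - trace(b a)   [square of b] = y^2*z - x*y - z
assemble the triple (trace(r) - 2; trace(r a) - x; trace(r b) - y)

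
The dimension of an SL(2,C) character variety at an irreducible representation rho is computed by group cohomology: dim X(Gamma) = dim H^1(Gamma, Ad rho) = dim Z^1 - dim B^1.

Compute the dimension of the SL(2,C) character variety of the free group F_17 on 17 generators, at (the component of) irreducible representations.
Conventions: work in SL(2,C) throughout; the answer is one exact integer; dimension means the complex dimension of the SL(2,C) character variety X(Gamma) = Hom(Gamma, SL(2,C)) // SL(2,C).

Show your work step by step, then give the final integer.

48

Gamma = F_17 has 17 generators and no relators.
So Z^1 = (sl_2)^17 in full: dim Z^1 = 51.
At an irreducible rho the centralizer of the image in sl_2 is 0, so the coboundary map sl_2 -> Z^1 is injective: dim B^1 = 3.
dim X = dim H^1 = dim Z^1 - dim B^1 = 51 - 3 = 48.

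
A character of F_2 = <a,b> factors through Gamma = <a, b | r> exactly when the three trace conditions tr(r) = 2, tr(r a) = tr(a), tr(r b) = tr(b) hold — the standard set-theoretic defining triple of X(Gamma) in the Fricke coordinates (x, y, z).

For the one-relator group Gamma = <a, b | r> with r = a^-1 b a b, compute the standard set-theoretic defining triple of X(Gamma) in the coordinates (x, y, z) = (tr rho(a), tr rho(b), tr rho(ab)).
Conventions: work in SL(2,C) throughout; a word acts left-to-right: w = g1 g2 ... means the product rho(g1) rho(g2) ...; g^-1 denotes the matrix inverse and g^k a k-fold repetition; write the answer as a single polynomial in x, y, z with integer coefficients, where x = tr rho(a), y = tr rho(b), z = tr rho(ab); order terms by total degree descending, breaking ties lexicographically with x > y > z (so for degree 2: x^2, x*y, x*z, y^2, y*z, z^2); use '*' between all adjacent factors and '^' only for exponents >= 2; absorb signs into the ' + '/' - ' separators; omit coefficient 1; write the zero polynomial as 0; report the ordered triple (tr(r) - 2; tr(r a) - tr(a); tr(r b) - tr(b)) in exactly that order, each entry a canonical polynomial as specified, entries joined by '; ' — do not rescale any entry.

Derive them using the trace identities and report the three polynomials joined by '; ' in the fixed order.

and tr(b a b) = tr(b) * tr(a b) - tr(a)  (reduce the b square) = y*z - x
and tr(b a b a) = tr(b a) * tr(b a) - tr(1)  (split on b) = z^2 - 2
next, tr(a^-1 b a b) = tr(b a b) * tr(a) - tr(b a b a)  (eliminate a^-1) = x*y*z - x^2 - z^2 + 2
tr(b a b^2) = tr(b) * tr(a b^2) - tr(a b)   [square of b] = y^2*z - x*y - z
next, tr(a b a) = tr(a) * tr(b a) - tr(b)   [square of a] = x*z - y
tr(b a b^2 a) = tr(b) * tr(a b a b) - tr(a b a)   [square of b] = y*z^2 - x*z - y
next, tr(a^-1 b a b^2) = tr(b a b^2) * tr(a) - tr(b a b^2 a)   [inverse elimination on a] = x*y^2*z - x^2*y - y*z^2 + y
assemble the triple (tr(r) - 2; tr(r a) - x; tr(r b) - y)

x*y*z - x^2 - z^2; y*z - 2*x; x*y^2*z - x^2*y - y*z^2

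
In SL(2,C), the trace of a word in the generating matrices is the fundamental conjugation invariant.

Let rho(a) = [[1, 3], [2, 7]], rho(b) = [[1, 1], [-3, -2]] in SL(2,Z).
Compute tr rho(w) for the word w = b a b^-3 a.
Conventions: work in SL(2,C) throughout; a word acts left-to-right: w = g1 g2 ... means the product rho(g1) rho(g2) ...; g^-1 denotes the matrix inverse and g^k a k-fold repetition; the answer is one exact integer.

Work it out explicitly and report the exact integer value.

rho(b) = [[1, 1], [-3, -2]]
... * rho(a) = [[1, 3], [2, 7]]  ->  [[3, 10], [-7, -23]]
... * rho(b^-1) = [[-2, -1], [3, 1]]  ->  [[24, 7], [-55, -16]]
... * rho(b^-1) = [[-2, -1], [3, 1]]  ->  [[-27, -17], [62, 39]]
... * rho(b^-1) = [[-2, -1], [3, 1]]  ->  [[3, 10], [-7, -23]]
... * rho(a) = [[1, 3], [2, 7]]  ->  [[23, 79], [-53, -182]]
tr = 23 + -182 = -159

-159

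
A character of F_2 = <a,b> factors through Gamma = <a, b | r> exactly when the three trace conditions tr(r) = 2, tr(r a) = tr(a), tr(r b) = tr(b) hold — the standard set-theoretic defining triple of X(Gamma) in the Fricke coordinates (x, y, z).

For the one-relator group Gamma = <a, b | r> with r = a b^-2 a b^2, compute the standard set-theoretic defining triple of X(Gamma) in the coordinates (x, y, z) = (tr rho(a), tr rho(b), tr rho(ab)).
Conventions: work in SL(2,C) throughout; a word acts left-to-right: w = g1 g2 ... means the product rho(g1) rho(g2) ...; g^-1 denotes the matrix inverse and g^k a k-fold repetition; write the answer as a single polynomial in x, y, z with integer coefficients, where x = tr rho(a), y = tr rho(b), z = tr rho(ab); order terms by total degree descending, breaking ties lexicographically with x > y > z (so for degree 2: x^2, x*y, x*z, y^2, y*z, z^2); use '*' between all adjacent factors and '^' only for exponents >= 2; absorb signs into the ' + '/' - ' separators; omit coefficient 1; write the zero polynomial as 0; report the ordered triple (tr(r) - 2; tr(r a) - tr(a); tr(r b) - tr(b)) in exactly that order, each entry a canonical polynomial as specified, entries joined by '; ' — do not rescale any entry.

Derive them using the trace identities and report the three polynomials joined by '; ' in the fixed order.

trace(b^2 a) = trace(b) trace(a b) - trace(a)  (reduce the b square) = y*z - x
trace(b^2) = trace(b) trace(b) - trace(1)  (reduce the b square) = y^2 - 2
trace(a b^2 a) = trace(a) trace(b^2 a) - trace(b^2)  (reduce the a square) = x*y*z - x^2 - y^2 + 2
trace(a b a b) = trace(b a) trace(b a) - trace(1)  (split on b) = z^2 - 2
trace(a b a) = trace(a) trace(b a) - trace(b)  (reduce the a square) = x*z - y
trace(a b^2 a b) = trace(b) trace(a b a b) - trace(a b a)  (reduce the b square) = y*z^2 - x*z - y
trace(a b^2 a b^-1) = trace(a b^2 a) trace(b) - trace(a b^2 a b)  (eliminate b^-1) = x*y^2*z - x^2*y - y^3 - y*z^2 + x*z + 3*y
trace(a b^-2 a b^2) = trace(a b^2 a b^-1) trace(b) - trace(a b^2 a)  (eliminate b^-1) = x*y^3*z - x^2*y^2 - y^4 - y^2*z^2 + x^2 + 4*y^2 - 2
trace(a^3 b) = trace(a) trace(b a^2) - trace(b a) = x^2*z - x*y - z
trace(a^2) = trace(a) trace(a) - trace(1) = x^2 - 2
trace(a^3) = trace(a) trace(a^2) - trace(a) = x^3 - 3*x
trace(a b^2 a^2) = trace(b) trace(a^3 b) - trace(a^3) = x^2*y*z - x^3 - x*y^2 - y*z + 3*x
trace(a^2 b a b) = trace(a) trace(b a b a) - trace(b a b) = x*z^2 - y*z - x
trace(a b^2 a^2 b) = trace(b) trace(a^2 b a b) - trace(a^2 b a) = x*y*z^2 - x^2*z - y^2*z + z
trace(a b^2 a^2 b^-1) = trace(a b^2 a^2) trace(b) - trace(a b^2 a^2 b) = x^2*y^2*z - x^3*y - x*y^3 - x*y*z^2 + x^2*z + 3*x*y - z
trace(a b^-2 a b^2 a) = trace(a b^2 a^2 b^-1) trace(b) - trace(a b^2 a^2) = x^2*y^3*z - x^3*y^2 - x*y^4 - x*y^2*z^2 + x^3 + 4*x*y^2 - 3*x
trace(b^3 a) = trace(b) trace(a b^2) - trace(a b)   [square of b] = y^2*z - x*y - z
trace(b^3) = trace(b) trace(b^2) - trace(b)   [square of b] = y^3 - 3*y
trace(a b^3 a) = trace(a) trace(b^3 a) - trace(b^3)   [square of a] = x*y^2*z - x^2*y - y^3 - x*z + 3*y
trace(a b^3 a b) = trace(b) trace(b a b a b) - trace(b a b a)   [square of b] = y^2*z^2 - x*y*z - y^2 - z^2 + 2
trace(b^-1 a b^3 a) = trace(a b^3 a) trace(b) - trace(a b^3 a b)   [inverse elimination on b] = x*y^3*z - x^2*y^2 - y^4 - y^2*z^2 + 4*y^2 + z^2 - 2
trace(a b^-2 a b^3) = trace(b^-1 a b^3 a) trace(b) - trace(b^-1 a b^3 a b)   [inverse elimination on b] = x*y^4*z - x^2*y^3 - y^5 - y^3*z^2 - x*y^2*z + x^2*y + 5*y^3 + y*z^2 + x*z - 5*y
assemble the triple (trace(r) - 2; trace(r a) - x; trace(r b) - y)

x*y^3*z - x^2*y^2 - y^4 - y^2*z^2 + x^2 + 4*y^2 - 4; x^2*y^3*z - x^3*y^2 - x*y^4 - x*y^2*z^2 + x^3 + 4*x*y^2 - 4*x; x*y^4*z - x^2*y^3 - y^5 - y^3*z^2 - x*y^2*z + x^2*y + 5*y^3 + y*z^2 + x*z - 6*y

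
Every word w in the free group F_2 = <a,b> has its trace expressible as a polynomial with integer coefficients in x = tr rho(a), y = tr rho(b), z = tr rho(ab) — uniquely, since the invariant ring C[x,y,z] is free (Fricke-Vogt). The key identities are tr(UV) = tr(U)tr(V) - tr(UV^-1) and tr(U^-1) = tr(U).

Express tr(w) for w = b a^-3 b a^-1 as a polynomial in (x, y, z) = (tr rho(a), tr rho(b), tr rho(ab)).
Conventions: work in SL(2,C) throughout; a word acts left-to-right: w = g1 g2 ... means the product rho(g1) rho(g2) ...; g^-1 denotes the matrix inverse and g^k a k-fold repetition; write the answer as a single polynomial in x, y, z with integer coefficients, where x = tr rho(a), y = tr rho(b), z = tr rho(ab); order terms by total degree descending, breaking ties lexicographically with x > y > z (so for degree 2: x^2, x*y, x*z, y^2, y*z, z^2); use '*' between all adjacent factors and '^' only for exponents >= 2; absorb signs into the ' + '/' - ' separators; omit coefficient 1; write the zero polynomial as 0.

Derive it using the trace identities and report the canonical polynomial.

x^4*y^2 - 2*x^3*y*z - 2*x^2*y^2 + x^2*z^2 + 3*x*y*z - x^2 - z^2 + 2

apply: tr(b^2) = tr(b)*tr(b) - tr(1)  (reduce the b square) = y^2 - 2
tr(b^2 a) = tr(b)*tr(a b) - tr(a)  (reduce the b square) = y*z - x
tr(b^2 a^-1) = tr(b^2)*tr(a) - tr(b^2 a)  (eliminate a^-1) = x*y^2 - y*z - x
tr(b a^-2 b) = tr(b^2 a^-1)*tr(a) - tr(b^2)  (eliminate a^-1) = x^2*y^2 - x*y*z - x^2 - y^2 + 2
apply: tr(b a b a) = tr(a b)*tr(a b) - tr(1)  (split on a) = z^2 - 2
apply: tr(b a b a^-1) = tr(b a b)*tr(a) - tr(b a b a)  (eliminate a^-1) = x*y*z - x^2 - z^2 + 2
apply: tr(b a^-2 b a) = tr(b a b a^-1)*tr(a) - tr(b a b)  (eliminate a^-1) = x^2*y*z - x^3 - x*z^2 - y*z + 3*x
tr(b a^-1 b a^-2) = tr(b a^-2 b)*tr(a) - tr(b a^-2 b a)  (eliminate a^-1) = x^3*y^2 - 2*x^2*y*z - x*y^2 + x*z^2 + y*z - x
apply: tr(b a^-1 b a^-1) = tr(b a^-1 b)*tr(a) - tr(b a^-1 b a)  (eliminate a^-1) = x^2*y^2 - 2*x*y*z + z^2 - 2
apply: tr(b a^-3 b a^-1) = tr(b a^-1 b a^-2)*tr(a) - tr(b a^-1 b a^-1)  (eliminate a^-1) = x^4*y^2 - 2*x^3*y*z - 2*x^2*y^2 + x^2*z^2 + 3*x*y*z - x^2 - z^2 + 2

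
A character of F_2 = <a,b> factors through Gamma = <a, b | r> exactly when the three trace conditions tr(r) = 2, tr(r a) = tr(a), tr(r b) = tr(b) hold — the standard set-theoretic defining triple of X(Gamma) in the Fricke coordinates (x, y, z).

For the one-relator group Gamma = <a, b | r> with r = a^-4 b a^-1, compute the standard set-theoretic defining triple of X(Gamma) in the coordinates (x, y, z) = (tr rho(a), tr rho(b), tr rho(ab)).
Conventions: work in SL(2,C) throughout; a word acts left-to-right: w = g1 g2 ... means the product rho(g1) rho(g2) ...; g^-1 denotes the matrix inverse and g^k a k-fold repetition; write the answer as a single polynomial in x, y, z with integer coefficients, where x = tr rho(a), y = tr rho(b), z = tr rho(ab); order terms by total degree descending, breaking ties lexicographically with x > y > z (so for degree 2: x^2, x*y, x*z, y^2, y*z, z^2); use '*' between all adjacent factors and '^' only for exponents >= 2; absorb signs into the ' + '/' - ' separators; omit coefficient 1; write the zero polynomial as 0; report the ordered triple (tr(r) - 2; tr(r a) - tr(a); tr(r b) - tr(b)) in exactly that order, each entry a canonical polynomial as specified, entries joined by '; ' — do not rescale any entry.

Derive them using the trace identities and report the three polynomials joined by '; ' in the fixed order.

x^5*y - x^4*z - 4*x^3*y + 3*x^2*z + 3*x*y - z - 2; x^4*y - x^3*z - 3*x^2*y + 2*x*z - x + y; x^5*y^2 - 2*x^4*y*z - 3*x^3*y^2 + x^3*z^2 + 5*x^2*y*z - x^3 + x*y^2 - 2*x*z^2 - y*z + 3*x - y

trace(b a^-1) = trace(b)*trace(a) - trace(b a)  (eliminate a^-1) = x*y - z
use: trace(a^-1 b a^-1) = trace(b a^-1)*trace(a) - trace(b)  (eliminate a^-1) = x^2*y - x*z - y
trace(a^-2 b a^-1) = trace(a^-1 b a^-1)*trace(a) - trace(a^-1 b)  (eliminate a^-1) = x^3*y - x^2*z - 2*x*y + z
use: trace(a^-2 b a^-2) = trace(a^-2 b a^-1)*trace(a) - trace(a^-2 b)  (eliminate a^-1) = x^4*y - x^3*z - 3*x^2*y + 2*x*z + y
use: trace(a^-4 b a^-1) = trace(a^-2 b a^-2)*trace(a) - trace(a^-2 b a^-1)  (eliminate a^-1) = x^5*y - x^4*z - 4*x^3*y + 3*x^2*z + 3*x*y - z
trace(b^2) = trace(b)*trace(b) - trace(1) = y^2 - 2
use: trace(b^2 a) = trace(b)*trace(a b) - trace(a) = y*z - x
use: trace(b^2 a^-1) = trace(b^2)*trace(a) - trace(b^2 a) = x*y^2 - y*z - x
apply: trace(a^-2 b^2) = trace(b^2 a^-1)*trace(a) - trace(b^2) = x^2*y^2 - x*y*z - x^2 - y^2 + 2
use: trace(b a^-3 b) = trace(a^-2 b^2)*trace(a) - trace(a^-2 b^2 a) = x^3*y^2 - x^2*y*z - x^3 - 2*x*y^2 + y*z + 3*x
trace(b a b a) = trace(a b)*trace(a b) - trace(1) = z^2 - 2
apply: trace(b a b a^-1) = trace(b a b)*trace(a) - trace(b a b a) = x*y*z - x^2 - z^2 + 2
trace(b a b a^-2) = trace(b a b a^-1)*trace(a) - trace(b a b) = x^2*y*z - x^3 - x*z^2 - y*z + 3*x
trace(b a^-3 b a) = trace(b a b a^-2)*trace(a) - trace(b a b a^-1) = x^3*y*z - x^4 - x^2*z^2 - 2*x*y*z + 4*x^2 + z^2 - 2
use: trace(b a^-1 b a^-3) = trace(b a^-3 b)*trace(a) - trace(b a^-3 b a) = x^4*y^2 - 2*x^3*y*z - 2*x^2*y^2 + x^2*z^2 + 3*x*y*z - x^2 - z^2 + 2
apply: trace(b a^-1 b a^-1) = trace(b a^-1 b)*trace(a) - trace(b a^-1 b a) = x^2*y^2 - 2*x*y*z + z^2 - 2
use: trace(b a^-1 b a^-2) = trace(b a^-1 b a^-1)*trace(a) - trace(b a^-1 b) = x^3*y^2 - 2*x^2*y*z - x*y^2 + x*z^2 + y*z - x
trace(a^-4 b a^-1 b) = trace(b a^-1 b a^-3)*trace(a) - trace(b a^-1 b a^-2) = x^5*y^2 - 2*x^4*y*z - 3*x^3*y^2 + x^3*z^2 + 5*x^2*y*z - x^3 + x*y^2 - 2*x*z^2 - y*z + 3*x
assemble the triple (trace(r) - 2; trace(r a) - x; trace(r b) - y)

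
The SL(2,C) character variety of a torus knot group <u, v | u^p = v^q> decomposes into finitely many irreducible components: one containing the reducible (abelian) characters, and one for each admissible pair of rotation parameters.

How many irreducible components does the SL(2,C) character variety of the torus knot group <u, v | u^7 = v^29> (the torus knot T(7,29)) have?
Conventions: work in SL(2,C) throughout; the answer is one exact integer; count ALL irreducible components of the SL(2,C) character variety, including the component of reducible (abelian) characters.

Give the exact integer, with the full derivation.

In the torus knot group T(7,29), u^7 = v^29 is central, so an irreducible representation sends it to +I or -I (Schur).
So on each irreducible component the traces are pinned: tr(u) = 2*cos(pi*alpha/7) with 1 <= alpha <= 6, tr(v) = 2*cos(pi*beta/29) with 1 <= beta <= 28.
The two central values (-1)^alpha I and (-1)^beta I must be the same matrix, so alpha and beta share a parity.
Enumerate parity-matched pairs: 3*14 odd-odd plus 3*14 even-even gives 84.
That is 84 components of irreducible characters, and with the reducible (abelian) component the total is 85.

85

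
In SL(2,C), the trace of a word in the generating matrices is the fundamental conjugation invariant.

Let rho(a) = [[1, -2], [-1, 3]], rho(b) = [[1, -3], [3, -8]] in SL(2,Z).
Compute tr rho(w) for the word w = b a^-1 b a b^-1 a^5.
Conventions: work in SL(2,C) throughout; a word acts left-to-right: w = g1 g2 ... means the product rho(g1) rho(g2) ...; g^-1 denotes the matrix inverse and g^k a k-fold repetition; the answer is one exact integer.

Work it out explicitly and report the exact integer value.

-1280

rho(b) = [[1, -3], [3, -8]]
... * rho(a^-1) = [[3, 2], [1, 1]]  ->  [[0, -1], [1, -2]]
... * rho(b) = [[1, -3], [3, -8]]  ->  [[-3, 8], [-5, 13]]
... * rho(a) = [[1, -2], [-1, 3]]  ->  [[-11, 30], [-18, 49]]
... * rho(b^-1) = [[-8, 3], [-3, 1]]  ->  [[-2, -3], [-3, -5]]
... * rho(a) = [[1, -2], [-1, 3]]  ->  [[1, -5], [2, -9]]
... * rho(a) = [[1, -2], [-1, 3]]  ->  [[6, -17], [11, -31]]
... * rho(a) = [[1, -2], [-1, 3]]  ->  [[23, -63], [42, -115]]
... * rho(a) = [[1, -2], [-1, 3]]  ->  [[86, -235], [157, -429]]
... * rho(a) = [[1, -2], [-1, 3]]  ->  [[321, -877], [586, -1601]]
tr = 321 + -1601 = -1280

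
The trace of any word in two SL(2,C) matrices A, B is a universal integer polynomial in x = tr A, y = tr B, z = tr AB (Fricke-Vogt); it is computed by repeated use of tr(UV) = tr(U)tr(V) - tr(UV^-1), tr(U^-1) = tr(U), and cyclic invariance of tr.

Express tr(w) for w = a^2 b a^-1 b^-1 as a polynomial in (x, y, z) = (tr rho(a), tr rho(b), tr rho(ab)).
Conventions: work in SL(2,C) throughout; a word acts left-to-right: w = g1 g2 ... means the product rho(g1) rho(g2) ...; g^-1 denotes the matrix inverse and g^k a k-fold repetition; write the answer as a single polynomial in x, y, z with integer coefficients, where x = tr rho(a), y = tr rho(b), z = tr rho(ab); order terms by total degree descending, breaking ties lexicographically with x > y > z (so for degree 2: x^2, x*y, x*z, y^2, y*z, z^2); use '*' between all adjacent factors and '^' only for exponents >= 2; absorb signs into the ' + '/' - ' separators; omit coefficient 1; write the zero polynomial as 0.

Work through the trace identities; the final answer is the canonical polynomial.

next, tr(a^2) = tr(a) tr(a) - tr(1)   [square of a] = x^2 - 2
tr(a b a) = tr(a) tr(b a) - tr(b)   [square of a] = x*z - y
tr(a^2 b a) = tr(a) tr(a b a) - tr(a b)   [square of a] = x^2*z - x*y - z
tr(b a b a) = tr(a b) tr(a b) - tr(1)   [split at a repeated a] = z^2 - 2
next, tr(b a b) = tr(b) tr(a b) - tr(a)   [square of b] = y*z - x
and tr(a^2 b a b) = tr(a) tr(b a b a) - tr(b a b)   [square of a] = x*z^2 - y*z - x
tr(b^-1 a^2 b a) = tr(a^2 b a) tr(b) - tr(a^2 b a b)   [inverse elimination on b] = x^2*y*z - x*y^2 - x*z^2 + x
and tr(a^2 b a^-1 b^-1) = tr(b^-1 a^2 b) tr(a) - tr(b^-1 a^2 b a)   [inverse elimination on a] = -x^2*y*z + x^3 + x*y^2 + x*z^2 - 3*x

-x^2*y*z + x^3 + x*y^2 + x*z^2 - 3*x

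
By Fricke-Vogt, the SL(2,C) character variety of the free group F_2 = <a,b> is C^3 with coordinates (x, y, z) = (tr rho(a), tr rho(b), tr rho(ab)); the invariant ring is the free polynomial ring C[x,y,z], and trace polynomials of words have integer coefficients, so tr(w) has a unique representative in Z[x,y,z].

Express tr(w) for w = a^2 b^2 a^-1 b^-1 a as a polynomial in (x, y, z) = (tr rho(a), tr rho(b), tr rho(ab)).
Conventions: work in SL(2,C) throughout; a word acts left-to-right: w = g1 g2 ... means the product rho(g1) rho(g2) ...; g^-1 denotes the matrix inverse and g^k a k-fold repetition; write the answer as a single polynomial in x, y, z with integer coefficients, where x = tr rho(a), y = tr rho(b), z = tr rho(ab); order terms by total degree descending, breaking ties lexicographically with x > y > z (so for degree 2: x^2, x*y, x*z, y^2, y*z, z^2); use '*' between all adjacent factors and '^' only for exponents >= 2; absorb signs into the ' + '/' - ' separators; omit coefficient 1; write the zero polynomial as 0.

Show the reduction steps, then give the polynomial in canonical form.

-x^3*y^2*z + x^4*y + x^2*y^3 + x^2*y*z^2 + x*y^2*z - 5*x^2*y - y^3 - y*z^2 + x*z + 3*y

reduce: trace(b^2 a) = trace(b) trace(a b) - trace(a)  (reduce the b square) = y*z - x
so trace(b^2) = trace(b) trace(b) - trace(1)  (reduce the b square) = y^2 - 2
reduce: trace(a^2 b^2) = trace(a) trace(b^2 a) - trace(b^2)  (reduce the a square) = x*y*z - x^2 - y^2 + 2
trace(b a^3 b) = trace(a) trace(b^2 a^2) - trace(b^2 a)  (reduce the a square) = x^2*y*z - x^3 - x*y^2 - y*z + 3*x
trace(b a^2) = trace(a) trace(b a) - trace(b)  (reduce the a square) = x*z - y
reduce: trace(b a^3) = trace(a) trace(b a^2) - trace(b a)  (reduce the a square) = x^2*z - x*y - z
trace(b a^3 b^2) = trace(b) trace(b a^3 b) - trace(b a^3)  (reduce the b square) = x^2*y^2*z - x^3*y - x*y^3 - x^2*z - y^2*z + 4*x*y + z
trace(b a b a) = trace(b a) trace(b a) - trace(1)  (split on b) = z^2 - 2
reduce: trace(b a b a^2) = trace(a) trace(b a b a) - trace(b a b)  (reduce the a square) = x*z^2 - y*z - x
trace(a b a^3 b) = trace(a) trace(b a b a^2) - trace(b a b a)  (reduce the a square) = x^2*z^2 - x*y*z - x^2 - z^2 + 2
reduce: trace(a b a^3) = trace(a) trace(a^2 b a) - trace(a^2 b)  (reduce the a square) = x^3*z - x^2*y - 2*x*z + y
trace(b a^3 b^2 a) = trace(b) trace(a b a^3 b) - trace(a b a^3)  (reduce the b square) = x^2*y*z^2 - x^3*z - x*y^2*z - y*z^2 + 2*x*z + y
so trace(a^3 b^2 a^-1 b) = trace(b a^3 b^2) trace(a) - trace(b a^3 b^2 a)  (eliminate a^-1) = x^3*y^2*z - x^4*y - x^2*y^3 - x^2*y*z^2 + 4*x^2*y + y*z^2 - x*z - y
trace(a^2 b^2 a^-1 b^-1 a) = trace(a^3 b^2 a^-1) trace(b) - trace(a^3 b^2 a^-1 b)  (eliminate b^-1) = -x^3*y^2*z + x^4*y + x^2*y^3 + x^2*y*z^2 + x*y^2*z - 5*x^2*y - y^3 - y*z^2 + x*z + 3*y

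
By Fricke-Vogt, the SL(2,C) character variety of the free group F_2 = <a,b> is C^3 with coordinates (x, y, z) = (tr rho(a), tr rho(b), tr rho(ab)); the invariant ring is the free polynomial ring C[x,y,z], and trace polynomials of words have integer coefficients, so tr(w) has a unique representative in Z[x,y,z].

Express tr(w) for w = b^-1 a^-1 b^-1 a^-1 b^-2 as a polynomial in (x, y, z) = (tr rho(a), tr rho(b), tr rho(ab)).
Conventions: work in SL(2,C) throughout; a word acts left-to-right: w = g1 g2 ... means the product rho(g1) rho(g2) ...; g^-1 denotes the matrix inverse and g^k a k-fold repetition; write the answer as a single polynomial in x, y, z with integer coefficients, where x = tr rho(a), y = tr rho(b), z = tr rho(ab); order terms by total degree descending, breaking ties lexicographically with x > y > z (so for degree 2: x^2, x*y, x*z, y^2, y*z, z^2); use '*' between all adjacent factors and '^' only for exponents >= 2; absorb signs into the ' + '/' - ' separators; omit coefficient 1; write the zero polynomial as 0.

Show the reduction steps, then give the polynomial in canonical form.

y^2*z^2 - x*y*z - y^2 - z^2 + 2

tr(a^-1) = tr(a) = x
tr(a^-1 b) = tr(b) tr(a) - tr(b a)  (eliminate a^-1) = x*y - z
tr(a^-1 b^-1) = tr(a^-1) tr(b) - tr(a^-1 b)  (eliminate b^-1) = z
tr(b^-1 a^-1 b^-1) = tr(a^-1 b^-1) tr(b) - tr(a^-1)  (eliminate b^-1) = y*z - x
tr(b a b a) = tr(a b) tr(a b) - tr(1)  (split on a) = z^2 - 2
tr(a^-1 b a b) = tr(b a b) tr(a) - tr(b a b a)  (eliminate a^-1) = x*y*z - x^2 - z^2 + 2
tr(a b^-1 a^-1 b) = tr(a^-1 b a) tr(b) - tr(a^-1 b a b)  (eliminate b^-1) = -x*y*z + x^2 + y^2 + z^2 - 2
tr(b^-1 a^-1 b^-1 a) = tr(a b^-1 a^-1) tr(b) - tr(a b^-1 a^-1 b)  (eliminate b^-1) = x*y*z - x^2 - z^2 + 2
tr(b^-1 a^-1 b^-1 a^-1) = tr(b^-1 a^-1 b^-1) tr(a) - tr(b^-1 a^-1 b^-1 a)  (eliminate a^-1) = z^2 - 2
tr(a^-2) = tr(a^-1) tr(a) - tr(1)  (eliminate a^-1) = x^2 - 2
tr(a^-2 b) = tr(a^-1 b) tr(a) - tr(a^-1 b a)  (eliminate a^-1) = x^2*y - x*z - y
tr(a^-1 b^-1 a^-1) = tr(a^-2) tr(b) - tr(a^-2 b)  (eliminate b^-1) = x*z - y
tr(a^-1 b^-1 a^-1 b^-2) = tr(b^-1 a^-1 b^-1 a^-1) tr(b) - tr(b^-1 a^-1 b^-1 a^-1 b)  (eliminate b^-1) = y*z^2 - x*z - y
tr(b^-1 a^-1 b^-1 a^-1 b^-2) = tr(a^-1 b^-1 a^-1 b^-2) tr(b) - tr(a^-1 b^-1 a^-1 b^-1)  (eliminate b^-1) = y^2*z^2 - x*y*z - y^2 - z^2 + 2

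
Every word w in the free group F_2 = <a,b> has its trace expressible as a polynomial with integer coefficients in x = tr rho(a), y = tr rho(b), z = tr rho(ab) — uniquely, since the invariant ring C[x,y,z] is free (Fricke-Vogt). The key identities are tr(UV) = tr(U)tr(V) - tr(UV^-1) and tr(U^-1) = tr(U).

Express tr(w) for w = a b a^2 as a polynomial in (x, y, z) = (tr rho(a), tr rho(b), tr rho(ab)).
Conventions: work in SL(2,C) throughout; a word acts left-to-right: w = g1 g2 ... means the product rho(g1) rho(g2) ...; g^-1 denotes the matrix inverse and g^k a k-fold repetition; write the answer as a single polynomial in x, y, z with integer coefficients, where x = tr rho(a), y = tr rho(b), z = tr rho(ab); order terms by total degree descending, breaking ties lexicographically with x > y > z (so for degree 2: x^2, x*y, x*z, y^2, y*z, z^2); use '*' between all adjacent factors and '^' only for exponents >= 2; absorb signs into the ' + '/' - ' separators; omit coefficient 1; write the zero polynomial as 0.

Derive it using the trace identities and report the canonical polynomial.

trace(a b a) = trace(a) * trace(b a) - trace(b)  (reduce the a square) = x*z - y
so trace(a b a^2) = trace(a) * trace(a b a) - trace(a b)  (reduce the a square) = x^2*z - x*y - z

x^2*z - x*y - z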